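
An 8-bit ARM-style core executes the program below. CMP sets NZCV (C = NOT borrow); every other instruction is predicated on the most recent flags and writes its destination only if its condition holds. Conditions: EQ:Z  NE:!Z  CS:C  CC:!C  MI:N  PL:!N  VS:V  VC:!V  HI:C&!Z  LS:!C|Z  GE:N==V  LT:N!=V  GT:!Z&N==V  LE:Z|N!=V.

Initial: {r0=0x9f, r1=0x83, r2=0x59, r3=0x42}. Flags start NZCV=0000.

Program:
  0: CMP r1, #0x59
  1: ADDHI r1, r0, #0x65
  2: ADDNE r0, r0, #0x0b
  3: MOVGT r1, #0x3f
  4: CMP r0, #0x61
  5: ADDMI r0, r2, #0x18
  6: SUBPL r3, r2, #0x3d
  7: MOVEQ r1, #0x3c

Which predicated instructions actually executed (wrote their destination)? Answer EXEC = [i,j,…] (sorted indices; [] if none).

0: ✓ CMP  NZCV=0011
1: ✓ ADDHI  r1←0x04
2: ✓ ADDNE  r0←0xaa
3: · MOVGT
4: ✓ CMP  NZCV=0011
5: · ADDMI
6: ✓ SUBPL  r3←0x1c
7: · MOVEQ

EXEC = [1,2,6]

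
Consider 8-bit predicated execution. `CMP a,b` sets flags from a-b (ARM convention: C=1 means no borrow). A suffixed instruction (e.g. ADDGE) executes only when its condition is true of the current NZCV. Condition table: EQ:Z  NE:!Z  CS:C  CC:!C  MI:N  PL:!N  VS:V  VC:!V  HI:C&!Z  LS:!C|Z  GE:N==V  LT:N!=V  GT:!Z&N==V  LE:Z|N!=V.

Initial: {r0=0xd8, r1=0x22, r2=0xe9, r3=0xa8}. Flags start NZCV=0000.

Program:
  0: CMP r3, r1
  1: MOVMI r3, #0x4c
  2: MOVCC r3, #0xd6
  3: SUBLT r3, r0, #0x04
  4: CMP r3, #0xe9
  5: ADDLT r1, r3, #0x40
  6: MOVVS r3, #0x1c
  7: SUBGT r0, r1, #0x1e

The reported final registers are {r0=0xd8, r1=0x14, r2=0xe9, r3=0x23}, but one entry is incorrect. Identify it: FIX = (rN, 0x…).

0: ✓ CMP  NZCV=1010
1: ✓ MOVMI  r3←0x4c
2: · MOVCC
3: ✓ SUBLT  r3←0xd4
4: ✓ CMP  NZCV=1000
5: ✓ ADDLT  r1←0x14
6: · MOVVS
7: · SUBGT

FIX = (r3, 0xd4)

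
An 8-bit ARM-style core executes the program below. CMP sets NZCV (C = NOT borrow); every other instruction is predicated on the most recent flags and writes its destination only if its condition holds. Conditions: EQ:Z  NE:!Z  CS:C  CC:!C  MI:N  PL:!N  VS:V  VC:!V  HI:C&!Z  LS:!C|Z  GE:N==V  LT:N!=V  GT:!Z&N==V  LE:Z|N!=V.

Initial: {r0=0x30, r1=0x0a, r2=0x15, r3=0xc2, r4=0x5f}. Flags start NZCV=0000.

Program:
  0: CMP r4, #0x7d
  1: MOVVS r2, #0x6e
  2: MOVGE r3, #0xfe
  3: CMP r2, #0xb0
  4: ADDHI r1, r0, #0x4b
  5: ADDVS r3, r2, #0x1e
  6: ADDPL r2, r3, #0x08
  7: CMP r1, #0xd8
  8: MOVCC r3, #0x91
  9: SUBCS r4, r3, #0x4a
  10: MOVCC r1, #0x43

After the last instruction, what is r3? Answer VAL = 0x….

0: ✓ CMP  NZCV=1000
1: · MOVVS
2: · MOVGE
3: ✓ CMP  NZCV=0000
4: · ADDHI
5: · ADDVS
6: ✓ ADDPL  r2←0xca
7: ✓ CMP  NZCV=0000
8: ✓ MOVCC  r3←0x91
9: · SUBCS
10: ✓ MOVCC  r1←0x43

VAL = 0x91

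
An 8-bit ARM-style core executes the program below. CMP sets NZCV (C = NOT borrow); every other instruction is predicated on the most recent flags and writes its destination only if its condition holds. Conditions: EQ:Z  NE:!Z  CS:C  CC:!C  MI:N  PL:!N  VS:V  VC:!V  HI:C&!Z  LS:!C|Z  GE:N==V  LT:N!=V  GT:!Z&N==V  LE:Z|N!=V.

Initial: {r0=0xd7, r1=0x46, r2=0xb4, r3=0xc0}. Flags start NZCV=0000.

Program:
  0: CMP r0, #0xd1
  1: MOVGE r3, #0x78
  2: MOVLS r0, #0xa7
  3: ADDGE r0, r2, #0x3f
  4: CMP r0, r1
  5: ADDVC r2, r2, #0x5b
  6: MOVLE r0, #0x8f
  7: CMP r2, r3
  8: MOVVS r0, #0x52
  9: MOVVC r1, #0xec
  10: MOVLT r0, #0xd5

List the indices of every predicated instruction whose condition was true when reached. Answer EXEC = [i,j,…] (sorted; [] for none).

[0] flags=0010 → (cmp)
[1] flags=0010 GE?T → r3=0x78
[2] flags=0010 LS?F → skip
[3] flags=0010 GE?T → r0=0xf3
[4] flags=1010 → (cmp)
[5] flags=1010 VC?T → r2=0x0f
[6] flags=1010 LE?T → r0=0x8f
[7] flags=1000 → (cmp)
[8] flags=1000 VS?F → skip
[9] flags=1000 VC?T → r1=0xec
[10] flags=1000 LT?T → r0=0xd5

EXEC = [1,3,5,6,9,10]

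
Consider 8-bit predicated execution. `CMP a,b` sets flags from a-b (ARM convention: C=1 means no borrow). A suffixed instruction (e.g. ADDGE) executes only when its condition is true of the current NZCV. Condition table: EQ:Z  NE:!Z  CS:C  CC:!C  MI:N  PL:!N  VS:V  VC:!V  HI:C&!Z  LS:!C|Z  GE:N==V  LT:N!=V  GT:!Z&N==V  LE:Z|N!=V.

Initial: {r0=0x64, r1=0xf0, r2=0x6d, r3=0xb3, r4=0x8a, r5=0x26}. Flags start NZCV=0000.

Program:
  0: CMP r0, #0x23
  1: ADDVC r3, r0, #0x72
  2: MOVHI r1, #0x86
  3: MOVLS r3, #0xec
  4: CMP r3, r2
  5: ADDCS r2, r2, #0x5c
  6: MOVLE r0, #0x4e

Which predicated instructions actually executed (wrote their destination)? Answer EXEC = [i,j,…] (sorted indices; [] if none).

[0] flags=0010 → (cmp)
[1] flags=0010 VC?T → r3=0xd6
[2] flags=0010 HI?T → r1=0x86
[3] flags=0010 LS?F → skip
[4] flags=0011 → (cmp)
[5] flags=0011 CS?T → r2=0xc9
[6] flags=0011 LE?T → r0=0x4e

EXEC = [1,2,5,6]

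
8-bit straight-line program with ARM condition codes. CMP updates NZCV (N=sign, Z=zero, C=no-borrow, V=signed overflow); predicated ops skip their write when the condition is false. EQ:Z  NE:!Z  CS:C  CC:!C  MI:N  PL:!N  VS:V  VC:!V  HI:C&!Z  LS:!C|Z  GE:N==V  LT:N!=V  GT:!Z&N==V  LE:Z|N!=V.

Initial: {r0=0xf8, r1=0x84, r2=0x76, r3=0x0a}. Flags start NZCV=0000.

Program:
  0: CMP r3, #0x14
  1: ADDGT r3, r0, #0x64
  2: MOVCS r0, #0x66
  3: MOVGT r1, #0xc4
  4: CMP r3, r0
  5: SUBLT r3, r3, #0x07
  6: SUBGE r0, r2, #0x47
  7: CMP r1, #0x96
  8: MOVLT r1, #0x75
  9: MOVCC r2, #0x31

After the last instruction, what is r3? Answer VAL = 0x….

0: ✓ CMP  NZCV=1000
1: · ADDGT
2: · MOVCS
3: · MOVGT
4: ✓ CMP  NZCV=0000
5: · SUBLT
6: ✓ SUBGE  r0←0x2f
7: ✓ CMP  NZCV=1000
8: ✓ MOVLT  r1←0x75
9: ✓ MOVCC  r2←0x31

VAL = 0x0a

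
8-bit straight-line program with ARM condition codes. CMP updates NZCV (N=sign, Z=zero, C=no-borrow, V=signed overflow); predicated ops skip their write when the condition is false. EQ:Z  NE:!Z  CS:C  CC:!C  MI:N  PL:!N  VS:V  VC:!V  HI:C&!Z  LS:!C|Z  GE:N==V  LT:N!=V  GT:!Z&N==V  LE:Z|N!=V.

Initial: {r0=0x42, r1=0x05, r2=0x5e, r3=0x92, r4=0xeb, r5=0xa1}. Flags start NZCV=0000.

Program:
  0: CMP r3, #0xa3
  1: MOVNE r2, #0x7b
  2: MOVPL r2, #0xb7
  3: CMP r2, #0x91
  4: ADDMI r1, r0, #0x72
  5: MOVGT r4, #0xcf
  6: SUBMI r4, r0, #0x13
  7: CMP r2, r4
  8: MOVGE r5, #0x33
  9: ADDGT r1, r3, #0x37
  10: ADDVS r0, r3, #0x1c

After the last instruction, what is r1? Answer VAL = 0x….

[0] flags=1000 → (cmp)
[1] flags=1000 NE?T → r2=0x7b
[2] flags=1000 PL?F → skip
[3] flags=1001 → (cmp)
[4] flags=1001 MI?T → r1=0xb4
[5] flags=1001 GT?T → r4=0xcf
[6] flags=1001 MI?T → r4=0x2f
[7] flags=0010 → (cmp)
[8] flags=0010 GE?T → r5=0x33
[9] flags=0010 GT?T → r1=0xc9
[10] flags=0010 VS?F → skip

VAL = 0xc9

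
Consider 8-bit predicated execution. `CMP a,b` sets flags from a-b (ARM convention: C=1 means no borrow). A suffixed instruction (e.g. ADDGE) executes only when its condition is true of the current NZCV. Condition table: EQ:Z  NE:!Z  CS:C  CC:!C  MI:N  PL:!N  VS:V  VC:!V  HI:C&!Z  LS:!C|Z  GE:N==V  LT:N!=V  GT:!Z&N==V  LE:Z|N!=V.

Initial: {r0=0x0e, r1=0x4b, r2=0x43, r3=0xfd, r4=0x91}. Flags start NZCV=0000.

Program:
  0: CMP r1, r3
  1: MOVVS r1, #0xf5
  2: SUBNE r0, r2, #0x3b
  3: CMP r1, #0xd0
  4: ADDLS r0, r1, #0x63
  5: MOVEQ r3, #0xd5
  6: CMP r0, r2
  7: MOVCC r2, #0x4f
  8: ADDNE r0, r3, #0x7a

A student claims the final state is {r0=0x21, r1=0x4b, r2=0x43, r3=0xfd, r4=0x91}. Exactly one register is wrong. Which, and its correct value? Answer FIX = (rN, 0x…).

[0] flags=0000 → (cmp)
[1] flags=0000 VS?F → skip
[2] flags=0000 NE?T → r0=0x08
[3] flags=0000 → (cmp)
[4] flags=0000 LS?T → r0=0xae
[5] flags=0000 EQ?F → skip
[6] flags=0011 → (cmp)
[7] flags=0011 CC?F → skip
[8] flags=0011 NE?T → r0=0x77

FIX = (r0, 0x77)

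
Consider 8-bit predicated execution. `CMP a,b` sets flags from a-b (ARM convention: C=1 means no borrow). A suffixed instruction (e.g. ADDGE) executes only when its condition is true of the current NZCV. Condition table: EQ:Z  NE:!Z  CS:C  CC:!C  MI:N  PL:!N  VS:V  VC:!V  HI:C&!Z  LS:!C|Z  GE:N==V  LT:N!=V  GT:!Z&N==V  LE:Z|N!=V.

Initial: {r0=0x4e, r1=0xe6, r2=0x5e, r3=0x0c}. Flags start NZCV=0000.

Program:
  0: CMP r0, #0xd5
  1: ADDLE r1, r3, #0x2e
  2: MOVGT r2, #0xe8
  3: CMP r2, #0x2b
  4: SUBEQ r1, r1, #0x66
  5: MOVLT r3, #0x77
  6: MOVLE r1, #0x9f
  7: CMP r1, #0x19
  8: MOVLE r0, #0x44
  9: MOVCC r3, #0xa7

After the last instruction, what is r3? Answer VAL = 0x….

VAL = 0x77

0: ✓ CMP  NZCV=0000
1: · ADDLE
2: ✓ MOVGT  r2←0xe8
3: ✓ CMP  NZCV=1010
4: · SUBEQ
5: ✓ MOVLT  r3←0x77
6: ✓ MOVLE  r1←0x9f
7: ✓ CMP  NZCV=1010
8: ✓ MOVLE  r0←0x44
9: · MOVCC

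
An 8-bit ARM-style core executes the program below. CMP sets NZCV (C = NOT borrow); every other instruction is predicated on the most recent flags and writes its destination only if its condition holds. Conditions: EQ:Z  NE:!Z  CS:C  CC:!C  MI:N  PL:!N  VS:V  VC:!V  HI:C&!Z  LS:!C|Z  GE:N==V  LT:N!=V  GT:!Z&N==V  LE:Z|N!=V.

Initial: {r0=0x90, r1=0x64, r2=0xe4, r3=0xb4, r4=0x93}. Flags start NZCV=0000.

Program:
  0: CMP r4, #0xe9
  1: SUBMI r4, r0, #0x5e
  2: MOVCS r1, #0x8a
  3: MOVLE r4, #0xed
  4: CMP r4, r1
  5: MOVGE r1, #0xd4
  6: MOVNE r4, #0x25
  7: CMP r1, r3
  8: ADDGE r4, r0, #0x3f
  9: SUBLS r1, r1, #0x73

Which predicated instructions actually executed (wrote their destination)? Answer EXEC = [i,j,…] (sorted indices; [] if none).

0: ✓ CMP  NZCV=1000
1: ✓ SUBMI  r4←0x32
2: · MOVCS
3: ✓ MOVLE  r4←0xed
4: ✓ CMP  NZCV=1010
5: · MOVGE
6: ✓ MOVNE  r4←0x25
7: ✓ CMP  NZCV=1001
8: ✓ ADDGE  r4←0xcf
9: ✓ SUBLS  r1←0xf1

EXEC = [1,3,6,8,9]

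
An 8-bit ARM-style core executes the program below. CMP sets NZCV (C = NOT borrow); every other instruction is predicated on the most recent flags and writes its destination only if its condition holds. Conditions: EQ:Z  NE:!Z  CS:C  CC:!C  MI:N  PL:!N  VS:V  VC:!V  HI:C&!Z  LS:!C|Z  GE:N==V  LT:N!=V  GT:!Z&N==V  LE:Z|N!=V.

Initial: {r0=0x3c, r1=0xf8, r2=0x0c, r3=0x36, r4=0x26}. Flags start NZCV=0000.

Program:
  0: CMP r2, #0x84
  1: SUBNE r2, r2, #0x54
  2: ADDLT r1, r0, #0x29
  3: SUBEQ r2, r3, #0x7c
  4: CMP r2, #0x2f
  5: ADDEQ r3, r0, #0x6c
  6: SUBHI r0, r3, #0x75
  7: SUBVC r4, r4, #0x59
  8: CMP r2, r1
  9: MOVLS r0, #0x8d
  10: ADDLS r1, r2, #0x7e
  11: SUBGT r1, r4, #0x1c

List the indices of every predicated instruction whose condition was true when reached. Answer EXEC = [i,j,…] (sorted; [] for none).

EXEC = [1,6,7,9,10]

0: ✓ CMP  NZCV=1001
1: ✓ SUBNE  r2←0xb8
2: · ADDLT
3: · SUBEQ
4: ✓ CMP  NZCV=1010
5: · ADDEQ
6: ✓ SUBHI  r0←0xc1
7: ✓ SUBVC  r4←0xcd
8: ✓ CMP  NZCV=1000
9: ✓ MOVLS  r0←0x8d
10: ✓ ADDLS  r1←0x36
11: · SUBGT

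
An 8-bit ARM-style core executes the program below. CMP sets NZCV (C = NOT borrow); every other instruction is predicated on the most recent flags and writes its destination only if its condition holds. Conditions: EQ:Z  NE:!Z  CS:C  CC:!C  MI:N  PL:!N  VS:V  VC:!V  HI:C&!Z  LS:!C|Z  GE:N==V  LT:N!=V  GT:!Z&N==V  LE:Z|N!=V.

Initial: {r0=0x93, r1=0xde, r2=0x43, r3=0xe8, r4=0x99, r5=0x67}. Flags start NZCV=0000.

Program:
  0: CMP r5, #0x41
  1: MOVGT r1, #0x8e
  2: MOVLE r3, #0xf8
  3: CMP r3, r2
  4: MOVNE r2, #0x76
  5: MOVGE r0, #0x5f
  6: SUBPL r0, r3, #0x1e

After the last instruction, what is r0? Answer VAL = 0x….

VAL = 0x93

0: ✓ CMP  NZCV=0010
1: ✓ MOVGT  r1←0x8e
2: · MOVLE
3: ✓ CMP  NZCV=1010
4: ✓ MOVNE  r2←0x76
5: · MOVGE
6: · SUBPL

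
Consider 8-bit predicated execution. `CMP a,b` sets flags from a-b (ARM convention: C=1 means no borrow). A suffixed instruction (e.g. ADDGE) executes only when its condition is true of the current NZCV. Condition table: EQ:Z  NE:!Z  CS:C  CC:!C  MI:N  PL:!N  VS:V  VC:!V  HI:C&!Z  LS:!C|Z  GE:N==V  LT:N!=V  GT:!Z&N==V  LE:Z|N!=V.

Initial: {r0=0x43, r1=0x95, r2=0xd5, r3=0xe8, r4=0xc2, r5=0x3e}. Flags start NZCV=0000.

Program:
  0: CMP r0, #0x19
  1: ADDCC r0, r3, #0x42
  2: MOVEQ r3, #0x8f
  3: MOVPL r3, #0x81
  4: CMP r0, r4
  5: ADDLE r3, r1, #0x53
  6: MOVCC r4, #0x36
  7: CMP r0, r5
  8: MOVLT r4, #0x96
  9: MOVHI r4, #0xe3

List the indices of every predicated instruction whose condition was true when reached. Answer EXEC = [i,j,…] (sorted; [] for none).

[0] flags=0010 → (cmp)
[1] flags=0010 CC?F → skip
[2] flags=0010 EQ?F → skip
[3] flags=0010 PL?T → r3=0x81
[4] flags=1001 → (cmp)
[5] flags=1001 LE?F → skip
[6] flags=1001 CC?T → r4=0x36
[7] flags=0010 → (cmp)
[8] flags=0010 LT?F → skip
[9] flags=0010 HI?T → r4=0xe3

EXEC = [3,6,9]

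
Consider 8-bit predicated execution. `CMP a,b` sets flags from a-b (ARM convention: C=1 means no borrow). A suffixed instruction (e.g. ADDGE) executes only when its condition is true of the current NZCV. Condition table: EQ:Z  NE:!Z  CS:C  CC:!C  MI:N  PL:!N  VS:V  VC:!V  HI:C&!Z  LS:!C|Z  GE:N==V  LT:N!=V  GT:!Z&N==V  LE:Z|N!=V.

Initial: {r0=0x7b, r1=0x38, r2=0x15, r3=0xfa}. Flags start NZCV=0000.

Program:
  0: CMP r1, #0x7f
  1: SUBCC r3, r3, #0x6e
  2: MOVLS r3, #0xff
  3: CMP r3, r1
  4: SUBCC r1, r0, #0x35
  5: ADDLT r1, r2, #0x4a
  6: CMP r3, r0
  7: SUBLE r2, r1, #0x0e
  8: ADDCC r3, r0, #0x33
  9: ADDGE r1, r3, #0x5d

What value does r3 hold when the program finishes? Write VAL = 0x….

0: ✓ CMP  NZCV=1000
1: ✓ SUBCC  r3←0x8c
2: ✓ MOVLS  r3←0xff
3: ✓ CMP  NZCV=1010
4: · SUBCC
5: ✓ ADDLT  r1←0x5f
6: ✓ CMP  NZCV=1010
7: ✓ SUBLE  r2←0x51
8: · ADDCC
9: · ADDGE

VAL = 0xff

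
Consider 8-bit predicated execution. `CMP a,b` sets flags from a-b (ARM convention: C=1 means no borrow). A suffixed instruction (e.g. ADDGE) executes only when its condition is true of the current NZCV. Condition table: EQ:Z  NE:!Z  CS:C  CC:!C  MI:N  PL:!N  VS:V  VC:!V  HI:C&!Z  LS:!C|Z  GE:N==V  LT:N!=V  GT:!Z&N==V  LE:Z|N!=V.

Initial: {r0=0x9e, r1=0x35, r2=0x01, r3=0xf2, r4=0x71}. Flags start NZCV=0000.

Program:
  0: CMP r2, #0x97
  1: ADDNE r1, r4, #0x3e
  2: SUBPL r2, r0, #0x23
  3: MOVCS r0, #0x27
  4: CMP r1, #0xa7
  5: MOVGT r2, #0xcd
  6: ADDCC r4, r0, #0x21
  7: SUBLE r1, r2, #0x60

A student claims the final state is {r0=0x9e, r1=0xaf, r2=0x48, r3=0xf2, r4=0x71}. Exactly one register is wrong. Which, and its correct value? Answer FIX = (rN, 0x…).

FIX = (r2, 0xcd)

0: ✓ CMP  NZCV=0000
1: ✓ ADDNE  r1←0xaf
2: ✓ SUBPL  r2←0x7b
3: · MOVCS
4: ✓ CMP  NZCV=0010
5: ✓ MOVGT  r2←0xcd
6: · ADDCC
7: · SUBLE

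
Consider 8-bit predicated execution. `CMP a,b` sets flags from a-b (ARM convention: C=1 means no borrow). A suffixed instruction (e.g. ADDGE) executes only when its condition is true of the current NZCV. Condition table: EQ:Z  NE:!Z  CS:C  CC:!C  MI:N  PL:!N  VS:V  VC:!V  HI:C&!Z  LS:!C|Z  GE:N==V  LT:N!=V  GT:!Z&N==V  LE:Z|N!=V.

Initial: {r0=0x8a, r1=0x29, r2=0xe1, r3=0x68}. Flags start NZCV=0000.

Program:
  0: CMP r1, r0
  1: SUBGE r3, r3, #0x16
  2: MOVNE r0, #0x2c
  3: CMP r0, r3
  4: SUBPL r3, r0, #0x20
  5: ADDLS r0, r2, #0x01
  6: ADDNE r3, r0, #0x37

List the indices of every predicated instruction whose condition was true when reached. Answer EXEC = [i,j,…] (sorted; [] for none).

[0] flags=1001 → (cmp)
[1] flags=1001 GE?T → r3=0x52
[2] flags=1001 NE?T → r0=0x2c
[3] flags=1000 → (cmp)
[4] flags=1000 PL?F → skip
[5] flags=1000 LS?T → r0=0xe2
[6] flags=1000 NE?T → r3=0x19

EXEC = [1,2,5,6]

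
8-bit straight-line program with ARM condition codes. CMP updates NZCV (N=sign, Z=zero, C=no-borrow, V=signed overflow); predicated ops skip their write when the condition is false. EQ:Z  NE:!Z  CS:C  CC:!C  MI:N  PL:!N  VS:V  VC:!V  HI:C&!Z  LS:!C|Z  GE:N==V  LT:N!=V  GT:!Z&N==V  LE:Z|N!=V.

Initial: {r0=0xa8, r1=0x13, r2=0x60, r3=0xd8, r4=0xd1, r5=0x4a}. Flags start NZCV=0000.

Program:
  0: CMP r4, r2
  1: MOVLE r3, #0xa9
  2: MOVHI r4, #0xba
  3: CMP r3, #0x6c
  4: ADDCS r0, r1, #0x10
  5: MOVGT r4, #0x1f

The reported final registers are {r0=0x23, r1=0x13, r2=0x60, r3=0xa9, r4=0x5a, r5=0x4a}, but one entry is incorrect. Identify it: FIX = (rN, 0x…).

0: ✓ CMP  NZCV=0011
1: ✓ MOVLE  r3←0xa9
2: ✓ MOVHI  r4←0xba
3: ✓ CMP  NZCV=0011
4: ✓ ADDCS  r0←0x23
5: · MOVGT

FIX = (r4, 0xba)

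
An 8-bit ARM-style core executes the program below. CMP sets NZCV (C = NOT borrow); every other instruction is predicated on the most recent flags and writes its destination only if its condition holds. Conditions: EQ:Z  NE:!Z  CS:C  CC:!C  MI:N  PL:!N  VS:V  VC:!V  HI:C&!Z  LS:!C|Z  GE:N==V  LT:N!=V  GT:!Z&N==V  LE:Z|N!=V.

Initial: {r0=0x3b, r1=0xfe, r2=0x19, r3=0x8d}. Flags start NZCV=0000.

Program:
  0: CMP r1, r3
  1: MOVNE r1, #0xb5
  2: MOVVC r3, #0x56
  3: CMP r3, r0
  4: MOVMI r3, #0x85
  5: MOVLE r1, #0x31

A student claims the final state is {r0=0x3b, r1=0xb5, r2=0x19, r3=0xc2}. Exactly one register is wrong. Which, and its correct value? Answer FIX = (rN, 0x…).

FIX = (r3, 0x56)

0: ✓ CMP  NZCV=0010
1: ✓ MOVNE  r1←0xb5
2: ✓ MOVVC  r3←0x56
3: ✓ CMP  NZCV=0010
4: · MOVMI
5: · MOVLE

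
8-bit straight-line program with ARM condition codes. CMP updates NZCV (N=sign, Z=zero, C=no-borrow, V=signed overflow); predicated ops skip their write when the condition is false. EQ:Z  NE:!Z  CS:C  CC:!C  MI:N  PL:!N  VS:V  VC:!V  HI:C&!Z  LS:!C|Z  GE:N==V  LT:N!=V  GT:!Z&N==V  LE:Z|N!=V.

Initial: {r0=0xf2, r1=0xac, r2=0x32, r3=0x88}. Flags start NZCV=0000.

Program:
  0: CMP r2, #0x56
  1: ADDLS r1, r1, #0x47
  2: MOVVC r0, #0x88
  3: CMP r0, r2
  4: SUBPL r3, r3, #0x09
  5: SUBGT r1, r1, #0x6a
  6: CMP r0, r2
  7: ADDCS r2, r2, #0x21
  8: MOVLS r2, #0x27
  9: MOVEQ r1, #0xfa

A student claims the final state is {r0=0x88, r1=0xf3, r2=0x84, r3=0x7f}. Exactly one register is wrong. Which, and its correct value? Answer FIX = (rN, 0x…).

0: ✓ CMP  NZCV=1000
1: ✓ ADDLS  r1←0xf3
2: ✓ MOVVC  r0←0x88
3: ✓ CMP  NZCV=0011
4: ✓ SUBPL  r3←0x7f
5: · SUBGT
6: ✓ CMP  NZCV=0011
7: ✓ ADDCS  r2←0x53
8: · MOVLS
9: · MOVEQ

FIX = (r2, 0x53)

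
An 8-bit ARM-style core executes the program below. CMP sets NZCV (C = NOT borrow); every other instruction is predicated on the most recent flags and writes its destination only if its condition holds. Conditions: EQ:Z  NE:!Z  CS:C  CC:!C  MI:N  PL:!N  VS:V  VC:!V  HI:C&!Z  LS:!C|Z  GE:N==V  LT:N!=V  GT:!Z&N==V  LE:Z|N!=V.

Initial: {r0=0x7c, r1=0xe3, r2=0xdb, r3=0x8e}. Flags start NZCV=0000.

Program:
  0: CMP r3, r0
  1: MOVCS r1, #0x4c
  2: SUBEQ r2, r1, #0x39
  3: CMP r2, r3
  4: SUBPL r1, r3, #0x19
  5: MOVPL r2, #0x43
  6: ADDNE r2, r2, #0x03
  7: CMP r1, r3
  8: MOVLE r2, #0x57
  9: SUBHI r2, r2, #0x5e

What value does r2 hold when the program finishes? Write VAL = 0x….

[0] flags=0011 → (cmp)
[1] flags=0011 CS?T → r1=0x4c
[2] flags=0011 EQ?F → skip
[3] flags=0010 → (cmp)
[4] flags=0010 PL?T → r1=0x75
[5] flags=0010 PL?T → r2=0x43
[6] flags=0010 NE?T → r2=0x46
[7] flags=1001 → (cmp)
[8] flags=1001 LE?F → skip
[9] flags=1001 HI?F → skip

VAL = 0x46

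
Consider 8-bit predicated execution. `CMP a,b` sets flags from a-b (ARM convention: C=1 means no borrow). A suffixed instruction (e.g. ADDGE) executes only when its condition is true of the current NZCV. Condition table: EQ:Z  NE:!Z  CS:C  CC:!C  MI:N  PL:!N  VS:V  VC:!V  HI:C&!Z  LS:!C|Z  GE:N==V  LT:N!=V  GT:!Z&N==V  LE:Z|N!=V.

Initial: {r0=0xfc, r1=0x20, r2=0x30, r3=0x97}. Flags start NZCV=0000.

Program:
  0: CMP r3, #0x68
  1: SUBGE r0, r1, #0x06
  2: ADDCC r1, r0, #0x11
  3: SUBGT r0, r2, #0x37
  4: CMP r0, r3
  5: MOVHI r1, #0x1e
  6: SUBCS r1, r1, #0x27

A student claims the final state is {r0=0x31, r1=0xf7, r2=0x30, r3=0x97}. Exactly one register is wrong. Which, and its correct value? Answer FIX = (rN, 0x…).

FIX = (r0, 0xfc)

0: ✓ CMP  NZCV=0011
1: · SUBGE
2: · ADDCC
3: · SUBGT
4: ✓ CMP  NZCV=0010
5: ✓ MOVHI  r1←0x1e
6: ✓ SUBCS  r1←0xf7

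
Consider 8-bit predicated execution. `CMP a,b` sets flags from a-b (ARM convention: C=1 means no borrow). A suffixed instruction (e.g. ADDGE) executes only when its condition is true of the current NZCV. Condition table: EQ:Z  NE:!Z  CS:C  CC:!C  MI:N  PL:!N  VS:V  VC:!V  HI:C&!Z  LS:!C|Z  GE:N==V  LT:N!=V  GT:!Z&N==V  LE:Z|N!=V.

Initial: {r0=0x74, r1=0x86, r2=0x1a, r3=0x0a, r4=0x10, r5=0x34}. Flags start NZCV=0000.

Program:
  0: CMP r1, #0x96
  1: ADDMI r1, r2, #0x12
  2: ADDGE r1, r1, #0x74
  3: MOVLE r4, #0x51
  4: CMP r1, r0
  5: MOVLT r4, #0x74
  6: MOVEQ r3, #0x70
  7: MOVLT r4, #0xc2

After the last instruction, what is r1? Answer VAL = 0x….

VAL = 0x2c

[0] flags=1000 → (cmp)
[1] flags=1000 MI?T → r1=0x2c
[2] flags=1000 GE?F → skip
[3] flags=1000 LE?T → r4=0x51
[4] flags=1000 → (cmp)
[5] flags=1000 LT?T → r4=0x74
[6] flags=1000 EQ?F → skip
[7] flags=1000 LT?T → r4=0xc2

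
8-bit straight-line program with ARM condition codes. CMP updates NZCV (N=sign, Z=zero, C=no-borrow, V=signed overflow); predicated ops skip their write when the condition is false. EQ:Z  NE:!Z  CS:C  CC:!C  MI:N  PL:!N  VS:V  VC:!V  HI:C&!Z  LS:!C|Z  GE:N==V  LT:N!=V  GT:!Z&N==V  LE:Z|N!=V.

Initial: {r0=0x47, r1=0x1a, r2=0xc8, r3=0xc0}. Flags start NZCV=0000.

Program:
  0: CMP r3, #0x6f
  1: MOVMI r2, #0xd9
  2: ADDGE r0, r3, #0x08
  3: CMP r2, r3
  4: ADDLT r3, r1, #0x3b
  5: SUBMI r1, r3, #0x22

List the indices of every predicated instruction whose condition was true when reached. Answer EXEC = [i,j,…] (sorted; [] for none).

[0] flags=0011 → (cmp)
[1] flags=0011 MI?F → skip
[2] flags=0011 GE?F → skip
[3] flags=0010 → (cmp)
[4] flags=0010 LT?F → skip
[5] flags=0010 MI?F → skip

EXEC = []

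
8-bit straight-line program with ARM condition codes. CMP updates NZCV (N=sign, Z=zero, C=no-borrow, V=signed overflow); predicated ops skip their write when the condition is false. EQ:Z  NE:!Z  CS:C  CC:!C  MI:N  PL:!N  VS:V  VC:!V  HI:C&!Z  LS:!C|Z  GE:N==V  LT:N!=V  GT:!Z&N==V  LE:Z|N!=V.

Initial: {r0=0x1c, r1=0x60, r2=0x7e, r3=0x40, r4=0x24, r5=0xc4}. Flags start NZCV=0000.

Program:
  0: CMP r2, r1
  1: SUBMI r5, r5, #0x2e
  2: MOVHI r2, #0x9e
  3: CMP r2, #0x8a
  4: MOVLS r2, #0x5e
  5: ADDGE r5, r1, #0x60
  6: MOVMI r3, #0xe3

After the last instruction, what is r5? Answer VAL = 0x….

[0] flags=0010 → (cmp)
[1] flags=0010 MI?F → skip
[2] flags=0010 HI?T → r2=0x9e
[3] flags=0010 → (cmp)
[4] flags=0010 LS?F → skip
[5] flags=0010 GE?T → r5=0xc0
[6] flags=0010 MI?F → skip

VAL = 0xc0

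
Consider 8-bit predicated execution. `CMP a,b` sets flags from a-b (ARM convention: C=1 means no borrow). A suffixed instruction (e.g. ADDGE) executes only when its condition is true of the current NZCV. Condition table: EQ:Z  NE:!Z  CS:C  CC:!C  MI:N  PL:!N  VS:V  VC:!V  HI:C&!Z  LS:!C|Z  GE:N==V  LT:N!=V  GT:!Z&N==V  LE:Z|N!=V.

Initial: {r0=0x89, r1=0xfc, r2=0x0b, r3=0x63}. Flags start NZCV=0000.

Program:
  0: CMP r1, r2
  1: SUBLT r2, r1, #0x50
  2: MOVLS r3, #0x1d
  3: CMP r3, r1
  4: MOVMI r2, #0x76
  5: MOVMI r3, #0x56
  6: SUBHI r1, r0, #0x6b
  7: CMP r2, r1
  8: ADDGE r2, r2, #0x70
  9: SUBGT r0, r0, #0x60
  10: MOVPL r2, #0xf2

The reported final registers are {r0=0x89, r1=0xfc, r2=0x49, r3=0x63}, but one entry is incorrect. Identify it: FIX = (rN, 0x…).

0: ✓ CMP  NZCV=1010
1: ✓ SUBLT  r2←0xac
2: · MOVLS
3: ✓ CMP  NZCV=0000
4: · MOVMI
5: · MOVMI
6: · SUBHI
7: ✓ CMP  NZCV=1000
8: · ADDGE
9: · SUBGT
10: · MOVPL

FIX = (r2, 0xac)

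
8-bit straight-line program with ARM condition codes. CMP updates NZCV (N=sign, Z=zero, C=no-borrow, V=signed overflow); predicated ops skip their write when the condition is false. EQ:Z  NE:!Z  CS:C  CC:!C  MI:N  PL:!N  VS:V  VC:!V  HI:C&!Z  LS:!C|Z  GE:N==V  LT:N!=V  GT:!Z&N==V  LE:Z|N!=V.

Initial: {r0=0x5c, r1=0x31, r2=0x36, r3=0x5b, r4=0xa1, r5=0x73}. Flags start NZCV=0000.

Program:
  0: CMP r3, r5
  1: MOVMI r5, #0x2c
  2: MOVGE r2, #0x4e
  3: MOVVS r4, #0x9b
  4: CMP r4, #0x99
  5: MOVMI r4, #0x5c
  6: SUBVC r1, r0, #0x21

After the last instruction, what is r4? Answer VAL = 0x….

0: ✓ CMP  NZCV=1000
1: ✓ MOVMI  r5←0x2c
2: · MOVGE
3: · MOVVS
4: ✓ CMP  NZCV=0010
5: · MOVMI
6: ✓ SUBVC  r1←0x3b

VAL = 0xa1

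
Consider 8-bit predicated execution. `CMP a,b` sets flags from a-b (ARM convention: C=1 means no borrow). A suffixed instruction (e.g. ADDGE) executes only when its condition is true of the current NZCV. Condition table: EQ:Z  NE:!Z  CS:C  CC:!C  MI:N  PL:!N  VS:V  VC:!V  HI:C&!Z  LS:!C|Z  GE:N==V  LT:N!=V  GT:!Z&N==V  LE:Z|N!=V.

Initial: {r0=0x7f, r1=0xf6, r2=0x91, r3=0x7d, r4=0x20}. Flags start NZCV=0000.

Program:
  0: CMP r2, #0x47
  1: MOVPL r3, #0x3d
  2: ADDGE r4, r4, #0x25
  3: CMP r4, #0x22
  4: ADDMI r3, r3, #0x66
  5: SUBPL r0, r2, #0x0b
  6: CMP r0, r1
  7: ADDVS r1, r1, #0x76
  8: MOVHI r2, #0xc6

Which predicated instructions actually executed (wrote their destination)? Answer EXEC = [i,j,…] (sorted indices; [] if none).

[0] flags=0011 → (cmp)
[1] flags=0011 PL?T → r3=0x3d
[2] flags=0011 GE?F → skip
[3] flags=1000 → (cmp)
[4] flags=1000 MI?T → r3=0xa3
[5] flags=1000 PL?F → skip
[6] flags=1001 → (cmp)
[7] flags=1001 VS?T → r1=0x6c
[8] flags=1001 HI?F → skip

EXEC = [1,4,7]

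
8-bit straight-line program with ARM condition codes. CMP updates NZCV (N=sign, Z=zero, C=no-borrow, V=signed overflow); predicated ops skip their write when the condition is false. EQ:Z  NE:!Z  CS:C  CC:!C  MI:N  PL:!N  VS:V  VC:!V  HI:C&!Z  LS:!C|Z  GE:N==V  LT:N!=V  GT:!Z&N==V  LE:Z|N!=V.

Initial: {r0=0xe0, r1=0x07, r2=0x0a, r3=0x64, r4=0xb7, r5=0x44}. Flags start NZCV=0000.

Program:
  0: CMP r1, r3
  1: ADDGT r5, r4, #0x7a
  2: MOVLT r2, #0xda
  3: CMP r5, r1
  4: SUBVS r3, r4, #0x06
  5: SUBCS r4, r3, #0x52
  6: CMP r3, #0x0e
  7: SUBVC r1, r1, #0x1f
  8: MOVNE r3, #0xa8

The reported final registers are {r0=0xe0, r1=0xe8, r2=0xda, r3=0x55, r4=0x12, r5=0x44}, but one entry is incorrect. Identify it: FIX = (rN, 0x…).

0: ✓ CMP  NZCV=1000
1: · ADDGT
2: ✓ MOVLT  r2←0xda
3: ✓ CMP  NZCV=0010
4: · SUBVS
5: ✓ SUBCS  r4←0x12
6: ✓ CMP  NZCV=0010
7: ✓ SUBVC  r1←0xe8
8: ✓ MOVNE  r3←0xa8

FIX = (r3, 0xa8)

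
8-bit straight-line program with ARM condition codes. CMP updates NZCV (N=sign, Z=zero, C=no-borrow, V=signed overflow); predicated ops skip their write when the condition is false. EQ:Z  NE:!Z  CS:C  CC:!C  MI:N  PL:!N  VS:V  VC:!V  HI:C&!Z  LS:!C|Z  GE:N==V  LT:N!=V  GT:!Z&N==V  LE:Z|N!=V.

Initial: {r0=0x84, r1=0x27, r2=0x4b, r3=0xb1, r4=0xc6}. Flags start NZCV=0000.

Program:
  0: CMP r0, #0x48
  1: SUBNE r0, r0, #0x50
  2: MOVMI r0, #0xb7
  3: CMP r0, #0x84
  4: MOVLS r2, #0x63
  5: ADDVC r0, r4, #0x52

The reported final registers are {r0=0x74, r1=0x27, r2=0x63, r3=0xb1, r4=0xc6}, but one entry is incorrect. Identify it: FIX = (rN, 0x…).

FIX = (r0, 0x34)

[0] flags=0011 → (cmp)
[1] flags=0011 NE?T → r0=0x34
[2] flags=0011 MI?F → skip
[3] flags=1001 → (cmp)
[4] flags=1001 LS?T → r2=0x63
[5] flags=1001 VC?F → skip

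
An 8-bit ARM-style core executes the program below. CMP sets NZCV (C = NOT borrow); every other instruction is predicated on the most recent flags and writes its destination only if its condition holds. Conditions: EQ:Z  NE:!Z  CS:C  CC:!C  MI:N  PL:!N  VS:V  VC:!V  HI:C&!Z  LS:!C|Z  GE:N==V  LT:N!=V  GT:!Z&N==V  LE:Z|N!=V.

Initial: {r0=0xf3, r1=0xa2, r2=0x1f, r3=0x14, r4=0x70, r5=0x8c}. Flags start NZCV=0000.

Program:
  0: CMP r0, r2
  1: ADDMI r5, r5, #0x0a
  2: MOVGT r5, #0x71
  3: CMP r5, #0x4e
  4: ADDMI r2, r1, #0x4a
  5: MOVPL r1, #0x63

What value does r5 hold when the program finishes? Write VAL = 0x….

VAL = 0x96

0: ✓ CMP  NZCV=1010
1: ✓ ADDMI  r5←0x96
2: · MOVGT
3: ✓ CMP  NZCV=0011
4: · ADDMI
5: ✓ MOVPL  r1←0x63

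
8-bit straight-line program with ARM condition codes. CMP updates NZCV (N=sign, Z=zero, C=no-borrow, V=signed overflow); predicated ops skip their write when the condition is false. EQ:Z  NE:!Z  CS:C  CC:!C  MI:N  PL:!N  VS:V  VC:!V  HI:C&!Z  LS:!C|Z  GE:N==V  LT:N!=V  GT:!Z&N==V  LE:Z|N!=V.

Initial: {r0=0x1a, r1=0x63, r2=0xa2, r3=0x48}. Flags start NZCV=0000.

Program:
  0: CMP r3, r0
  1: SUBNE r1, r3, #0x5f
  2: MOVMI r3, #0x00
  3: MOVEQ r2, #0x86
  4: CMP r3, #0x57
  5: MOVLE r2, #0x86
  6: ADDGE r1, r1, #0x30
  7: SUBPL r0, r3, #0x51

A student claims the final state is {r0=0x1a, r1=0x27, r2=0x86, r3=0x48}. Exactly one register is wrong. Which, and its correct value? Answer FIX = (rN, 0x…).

FIX = (r1, 0xe9)

0: ✓ CMP  NZCV=0010
1: ✓ SUBNE  r1←0xe9
2: · MOVMI
3: · MOVEQ
4: ✓ CMP  NZCV=1000
5: ✓ MOVLE  r2←0x86
6: · ADDGE
7: · SUBPL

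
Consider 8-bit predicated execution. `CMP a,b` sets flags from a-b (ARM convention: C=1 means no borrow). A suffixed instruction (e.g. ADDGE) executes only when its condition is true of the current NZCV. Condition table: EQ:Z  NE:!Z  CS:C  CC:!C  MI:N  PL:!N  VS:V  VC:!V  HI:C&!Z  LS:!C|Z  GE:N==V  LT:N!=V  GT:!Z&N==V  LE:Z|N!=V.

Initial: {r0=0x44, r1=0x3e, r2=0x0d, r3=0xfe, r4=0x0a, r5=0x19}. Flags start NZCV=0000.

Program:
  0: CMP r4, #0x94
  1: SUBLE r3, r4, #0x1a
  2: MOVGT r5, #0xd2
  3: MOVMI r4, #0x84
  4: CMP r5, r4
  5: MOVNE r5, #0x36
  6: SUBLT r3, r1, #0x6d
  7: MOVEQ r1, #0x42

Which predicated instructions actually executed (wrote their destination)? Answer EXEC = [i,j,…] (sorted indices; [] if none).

[0] flags=0000 → (cmp)
[1] flags=0000 LE?F → skip
[2] flags=0000 GT?T → r5=0xd2
[3] flags=0000 MI?F → skip
[4] flags=1010 → (cmp)
[5] flags=1010 NE?T → r5=0x36
[6] flags=1010 LT?T → r3=0xd1
[7] flags=1010 EQ?F → skip

EXEC = [2,5,6]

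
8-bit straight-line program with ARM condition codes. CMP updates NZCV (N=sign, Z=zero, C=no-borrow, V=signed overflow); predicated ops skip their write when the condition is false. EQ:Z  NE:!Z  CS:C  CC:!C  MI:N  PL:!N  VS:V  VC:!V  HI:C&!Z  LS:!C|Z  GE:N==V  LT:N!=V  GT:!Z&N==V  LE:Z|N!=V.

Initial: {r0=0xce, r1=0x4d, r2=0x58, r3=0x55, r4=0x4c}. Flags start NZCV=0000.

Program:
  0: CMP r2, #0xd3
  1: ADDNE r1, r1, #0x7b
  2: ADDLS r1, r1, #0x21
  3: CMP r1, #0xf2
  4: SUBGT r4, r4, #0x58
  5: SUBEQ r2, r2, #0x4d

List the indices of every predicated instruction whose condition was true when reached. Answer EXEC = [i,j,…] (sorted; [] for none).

[0] flags=1001 → (cmp)
[1] flags=1001 NE?T → r1=0xc8
[2] flags=1001 LS?T → r1=0xe9
[3] flags=1000 → (cmp)
[4] flags=1000 GT?F → skip
[5] flags=1000 EQ?F → skip

EXEC = [1,2]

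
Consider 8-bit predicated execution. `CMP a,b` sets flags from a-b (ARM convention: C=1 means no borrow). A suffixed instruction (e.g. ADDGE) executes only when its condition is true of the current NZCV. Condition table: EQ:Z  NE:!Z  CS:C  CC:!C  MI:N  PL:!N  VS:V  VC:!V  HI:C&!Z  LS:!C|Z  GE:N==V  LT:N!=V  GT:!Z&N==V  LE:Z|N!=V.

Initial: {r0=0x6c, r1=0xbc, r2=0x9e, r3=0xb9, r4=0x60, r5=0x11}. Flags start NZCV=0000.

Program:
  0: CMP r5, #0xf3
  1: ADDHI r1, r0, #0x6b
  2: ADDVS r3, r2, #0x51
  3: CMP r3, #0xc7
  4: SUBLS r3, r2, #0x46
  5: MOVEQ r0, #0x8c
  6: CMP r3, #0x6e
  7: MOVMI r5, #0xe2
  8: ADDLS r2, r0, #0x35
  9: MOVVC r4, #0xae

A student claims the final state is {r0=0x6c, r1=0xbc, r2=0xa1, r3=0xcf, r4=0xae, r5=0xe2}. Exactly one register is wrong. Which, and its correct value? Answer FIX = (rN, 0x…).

FIX = (r3, 0x58)

[0] flags=0000 → (cmp)
[1] flags=0000 HI?F → skip
[2] flags=0000 VS?F → skip
[3] flags=1000 → (cmp)
[4] flags=1000 LS?T → r3=0x58
[5] flags=1000 EQ?F → skip
[6] flags=1000 → (cmp)
[7] flags=1000 MI?T → r5=0xe2
[8] flags=1000 LS?T → r2=0xa1
[9] flags=1000 VC?T → r4=0xae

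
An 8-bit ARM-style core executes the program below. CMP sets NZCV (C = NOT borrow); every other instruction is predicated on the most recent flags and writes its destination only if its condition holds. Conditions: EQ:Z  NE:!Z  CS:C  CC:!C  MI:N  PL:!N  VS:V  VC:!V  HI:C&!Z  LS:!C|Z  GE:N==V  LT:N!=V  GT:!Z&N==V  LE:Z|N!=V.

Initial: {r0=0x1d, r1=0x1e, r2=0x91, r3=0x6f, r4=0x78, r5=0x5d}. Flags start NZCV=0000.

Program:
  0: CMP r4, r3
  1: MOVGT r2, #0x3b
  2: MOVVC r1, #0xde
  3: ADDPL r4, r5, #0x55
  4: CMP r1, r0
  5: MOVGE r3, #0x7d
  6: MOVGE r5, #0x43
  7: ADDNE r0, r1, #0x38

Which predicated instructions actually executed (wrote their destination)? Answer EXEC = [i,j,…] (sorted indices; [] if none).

[0] flags=0010 → (cmp)
[1] flags=0010 GT?T → r2=0x3b
[2] flags=0010 VC?T → r1=0xde
[3] flags=0010 PL?T → r4=0xb2
[4] flags=1010 → (cmp)
[5] flags=1010 GE?F → skip
[6] flags=1010 GE?F → skip
[7] flags=1010 NE?T → r0=0x16

EXEC = [1,2,3,7]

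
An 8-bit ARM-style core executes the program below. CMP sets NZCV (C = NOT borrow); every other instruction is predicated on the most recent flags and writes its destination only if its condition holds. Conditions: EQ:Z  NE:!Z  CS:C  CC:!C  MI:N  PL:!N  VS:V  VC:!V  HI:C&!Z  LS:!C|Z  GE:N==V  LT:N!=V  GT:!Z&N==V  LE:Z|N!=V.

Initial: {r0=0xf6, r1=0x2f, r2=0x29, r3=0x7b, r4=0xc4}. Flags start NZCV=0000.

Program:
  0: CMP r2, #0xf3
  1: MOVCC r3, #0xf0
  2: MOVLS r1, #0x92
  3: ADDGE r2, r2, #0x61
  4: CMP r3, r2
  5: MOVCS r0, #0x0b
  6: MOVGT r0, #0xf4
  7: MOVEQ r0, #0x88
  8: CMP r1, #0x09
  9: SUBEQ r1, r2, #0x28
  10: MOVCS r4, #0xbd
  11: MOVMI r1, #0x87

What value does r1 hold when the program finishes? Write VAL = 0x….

VAL = 0x87

0: ✓ CMP  NZCV=0000
1: ✓ MOVCC  r3←0xf0
2: ✓ MOVLS  r1←0x92
3: ✓ ADDGE  r2←0x8a
4: ✓ CMP  NZCV=0010
5: ✓ MOVCS  r0←0x0b
6: ✓ MOVGT  r0←0xf4
7: · MOVEQ
8: ✓ CMP  NZCV=1010
9: · SUBEQ
10: ✓ MOVCS  r4←0xbd
11: ✓ MOVMI  r1←0x87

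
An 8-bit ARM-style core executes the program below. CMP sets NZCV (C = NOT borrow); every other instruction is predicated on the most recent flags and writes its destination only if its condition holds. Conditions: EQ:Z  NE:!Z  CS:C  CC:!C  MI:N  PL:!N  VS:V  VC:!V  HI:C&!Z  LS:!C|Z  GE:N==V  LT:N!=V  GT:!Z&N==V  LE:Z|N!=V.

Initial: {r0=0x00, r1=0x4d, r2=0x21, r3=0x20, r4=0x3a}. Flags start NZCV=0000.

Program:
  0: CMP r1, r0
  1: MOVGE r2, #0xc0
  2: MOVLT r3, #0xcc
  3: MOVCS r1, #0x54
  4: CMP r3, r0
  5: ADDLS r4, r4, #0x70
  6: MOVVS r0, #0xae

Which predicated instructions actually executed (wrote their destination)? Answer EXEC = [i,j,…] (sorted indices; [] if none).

[0] flags=0010 → (cmp)
[1] flags=0010 GE?T → r2=0xc0
[2] flags=0010 LT?F → skip
[3] flags=0010 CS?T → r1=0x54
[4] flags=0010 → (cmp)
[5] flags=0010 LS?F → skip
[6] flags=0010 VS?F → skip

EXEC = [1,3]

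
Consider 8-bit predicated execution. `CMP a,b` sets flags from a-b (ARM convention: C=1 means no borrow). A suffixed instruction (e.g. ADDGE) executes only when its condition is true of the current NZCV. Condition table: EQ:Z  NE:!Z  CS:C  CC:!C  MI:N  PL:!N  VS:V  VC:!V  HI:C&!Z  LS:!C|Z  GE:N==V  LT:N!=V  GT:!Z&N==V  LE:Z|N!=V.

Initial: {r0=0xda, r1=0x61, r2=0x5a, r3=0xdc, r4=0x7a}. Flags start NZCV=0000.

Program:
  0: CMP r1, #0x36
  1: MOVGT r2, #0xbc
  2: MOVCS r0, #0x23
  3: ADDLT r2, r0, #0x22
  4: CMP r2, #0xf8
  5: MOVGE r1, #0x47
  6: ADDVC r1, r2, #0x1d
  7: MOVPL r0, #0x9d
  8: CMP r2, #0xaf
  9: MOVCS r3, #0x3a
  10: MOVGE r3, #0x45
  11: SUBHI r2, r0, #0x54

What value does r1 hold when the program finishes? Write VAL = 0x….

0: ✓ CMP  NZCV=0010
1: ✓ MOVGT  r2←0xbc
2: ✓ MOVCS  r0←0x23
3: · ADDLT
4: ✓ CMP  NZCV=1000
5: · MOVGE
6: ✓ ADDVC  r1←0xd9
7: · MOVPL
8: ✓ CMP  NZCV=0010
9: ✓ MOVCS  r3←0x3a
10: ✓ MOVGE  r3←0x45
11: ✓ SUBHI  r2←0xcf

VAL = 0xd9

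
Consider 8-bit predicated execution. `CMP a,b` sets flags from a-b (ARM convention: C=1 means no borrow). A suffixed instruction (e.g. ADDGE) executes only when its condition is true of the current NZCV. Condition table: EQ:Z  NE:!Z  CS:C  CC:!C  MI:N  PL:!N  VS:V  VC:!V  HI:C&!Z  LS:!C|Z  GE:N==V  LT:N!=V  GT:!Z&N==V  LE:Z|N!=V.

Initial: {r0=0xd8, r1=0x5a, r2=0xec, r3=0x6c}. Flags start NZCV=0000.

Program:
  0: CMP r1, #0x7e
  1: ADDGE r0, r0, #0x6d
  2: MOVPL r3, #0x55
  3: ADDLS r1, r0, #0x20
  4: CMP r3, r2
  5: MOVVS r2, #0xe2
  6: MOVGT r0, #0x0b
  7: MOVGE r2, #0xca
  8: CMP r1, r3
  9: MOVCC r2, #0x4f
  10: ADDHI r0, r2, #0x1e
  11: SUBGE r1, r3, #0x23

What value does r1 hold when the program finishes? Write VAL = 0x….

0: ✓ CMP  NZCV=1000
1: · ADDGE
2: · MOVPL
3: ✓ ADDLS  r1←0xf8
4: ✓ CMP  NZCV=1001
5: ✓ MOVVS  r2←0xe2
6: ✓ MOVGT  r0←0x0b
7: ✓ MOVGE  r2←0xca
8: ✓ CMP  NZCV=1010
9: · MOVCC
10: ✓ ADDHI  r0←0xe8
11: · SUBGE

VAL = 0xf8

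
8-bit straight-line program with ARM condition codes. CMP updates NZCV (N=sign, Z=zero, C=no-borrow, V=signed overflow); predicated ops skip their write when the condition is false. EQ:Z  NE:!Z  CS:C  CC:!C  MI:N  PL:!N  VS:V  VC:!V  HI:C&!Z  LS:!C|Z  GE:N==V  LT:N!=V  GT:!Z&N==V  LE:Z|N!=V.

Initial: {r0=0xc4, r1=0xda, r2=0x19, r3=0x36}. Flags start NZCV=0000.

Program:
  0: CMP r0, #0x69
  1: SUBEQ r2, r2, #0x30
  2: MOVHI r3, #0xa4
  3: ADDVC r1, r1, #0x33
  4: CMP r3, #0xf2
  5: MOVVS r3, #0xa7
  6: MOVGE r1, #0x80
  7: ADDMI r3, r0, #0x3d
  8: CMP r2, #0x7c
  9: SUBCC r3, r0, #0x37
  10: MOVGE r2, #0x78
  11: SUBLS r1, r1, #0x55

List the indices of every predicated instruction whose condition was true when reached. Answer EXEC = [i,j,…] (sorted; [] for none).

EXEC = [2,7,9,11]

[0] flags=0011 → (cmp)
[1] flags=0011 EQ?F → skip
[2] flags=0011 HI?T → r3=0xa4
[3] flags=0011 VC?F → skip
[4] flags=1000 → (cmp)
[5] flags=1000 VS?F → skip
[6] flags=1000 GE?F → skip
[7] flags=1000 MI?T → r3=0x01
[8] flags=1000 → (cmp)
[9] flags=1000 CC?T → r3=0x8d
[10] flags=1000 GE?F → skip
[11] flags=1000 LS?T → r1=0x85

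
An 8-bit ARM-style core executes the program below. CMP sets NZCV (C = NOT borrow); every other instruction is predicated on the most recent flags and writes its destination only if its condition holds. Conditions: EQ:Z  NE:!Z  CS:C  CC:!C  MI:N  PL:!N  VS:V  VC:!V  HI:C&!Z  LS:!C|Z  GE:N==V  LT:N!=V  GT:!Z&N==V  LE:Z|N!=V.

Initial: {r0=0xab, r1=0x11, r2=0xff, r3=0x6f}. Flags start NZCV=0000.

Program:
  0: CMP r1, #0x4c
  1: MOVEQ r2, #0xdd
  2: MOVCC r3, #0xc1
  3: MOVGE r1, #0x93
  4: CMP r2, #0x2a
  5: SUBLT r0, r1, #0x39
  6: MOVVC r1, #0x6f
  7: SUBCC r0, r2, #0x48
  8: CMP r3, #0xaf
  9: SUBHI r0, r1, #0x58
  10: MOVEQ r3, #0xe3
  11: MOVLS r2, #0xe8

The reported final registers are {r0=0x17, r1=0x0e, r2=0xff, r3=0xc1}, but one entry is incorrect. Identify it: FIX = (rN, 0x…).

0: ✓ CMP  NZCV=1000
1: · MOVEQ
2: ✓ MOVCC  r3←0xc1
3: · MOVGE
4: ✓ CMP  NZCV=1010
5: ✓ SUBLT  r0←0xd8
6: ✓ MOVVC  r1←0x6f
7: · SUBCC
8: ✓ CMP  NZCV=0010
9: ✓ SUBHI  r0←0x17
10: · MOVEQ
11: · MOVLS

FIX = (r1, 0x6f)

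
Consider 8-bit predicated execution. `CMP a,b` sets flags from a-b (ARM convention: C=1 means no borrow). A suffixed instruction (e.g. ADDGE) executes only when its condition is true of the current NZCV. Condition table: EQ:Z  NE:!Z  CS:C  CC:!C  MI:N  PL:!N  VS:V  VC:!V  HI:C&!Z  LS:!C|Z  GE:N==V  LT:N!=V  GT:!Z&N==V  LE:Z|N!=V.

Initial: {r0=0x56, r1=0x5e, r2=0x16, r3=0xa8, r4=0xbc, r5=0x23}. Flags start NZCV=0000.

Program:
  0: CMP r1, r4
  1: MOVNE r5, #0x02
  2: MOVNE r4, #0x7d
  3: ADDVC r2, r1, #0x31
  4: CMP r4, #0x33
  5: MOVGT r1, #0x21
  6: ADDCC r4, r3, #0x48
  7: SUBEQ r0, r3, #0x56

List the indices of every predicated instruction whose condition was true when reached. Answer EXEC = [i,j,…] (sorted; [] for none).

0: ✓ CMP  NZCV=1001
1: ✓ MOVNE  r5←0x02
2: ✓ MOVNE  r4←0x7d
3: · ADDVC
4: ✓ CMP  NZCV=0010
5: ✓ MOVGT  r1←0x21
6: · ADDCC
7: · SUBEQ

EXEC = [1,2,5]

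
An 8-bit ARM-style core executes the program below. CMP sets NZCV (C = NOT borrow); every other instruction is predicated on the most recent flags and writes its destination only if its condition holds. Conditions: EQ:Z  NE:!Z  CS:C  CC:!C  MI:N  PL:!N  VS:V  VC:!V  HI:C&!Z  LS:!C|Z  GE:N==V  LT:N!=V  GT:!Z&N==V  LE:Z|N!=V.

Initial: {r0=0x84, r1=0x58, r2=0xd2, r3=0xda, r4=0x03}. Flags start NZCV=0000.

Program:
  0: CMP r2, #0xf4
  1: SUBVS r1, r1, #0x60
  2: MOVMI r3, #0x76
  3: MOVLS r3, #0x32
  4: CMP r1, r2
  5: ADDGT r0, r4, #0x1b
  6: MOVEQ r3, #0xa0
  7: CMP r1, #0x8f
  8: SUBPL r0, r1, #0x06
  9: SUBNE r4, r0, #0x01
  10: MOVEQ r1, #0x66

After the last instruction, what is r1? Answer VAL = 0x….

0: ✓ CMP  NZCV=1000
1: · SUBVS
2: ✓ MOVMI  r3←0x76
3: ✓ MOVLS  r3←0x32
4: ✓ CMP  NZCV=1001
5: ✓ ADDGT  r0←0x1e
6: · MOVEQ
7: ✓ CMP  NZCV=1001
8: · SUBPL
9: ✓ SUBNE  r4←0x1d
10: · MOVEQ

VAL = 0x58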